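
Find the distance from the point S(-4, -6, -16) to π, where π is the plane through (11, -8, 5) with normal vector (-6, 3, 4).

The plane has equation n·(r − (11, -8, 5)) = 0, i.e. n·r = -70.
Then n·(-4, -6, -16) - (-70) = 12.
|n| = √(36 + 9 + 16) = √61, so the distance is |12|/√61 = 12√61/61.

12√61/61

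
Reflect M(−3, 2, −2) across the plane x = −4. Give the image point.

(-5, 2, -2)

n = (1, 0, 0), |n|² = 1, n·M − (-4) = 1, so t = 1/1 = 1.
Foot F = M − 1·n = (−4, 2, −2); the reflection is 2F − M = (−5, 2, −2).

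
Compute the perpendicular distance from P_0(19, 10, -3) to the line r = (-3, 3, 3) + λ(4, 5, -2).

2√41

Direction vector d = (4, 5, -2).
AP = (22, 7, -6); AP·d = 135, |AP|² = 569, |d|² = 45.
distance² = |AP|² − (AP·d)²/|d|² = 569 − 18225/45 = 164, so the distance is 2√41.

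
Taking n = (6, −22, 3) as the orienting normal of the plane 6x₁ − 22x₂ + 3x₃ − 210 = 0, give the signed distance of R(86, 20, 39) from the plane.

-17/23

n·R − 210 = -17.
|n| = 23, so the signed distance is -17/23.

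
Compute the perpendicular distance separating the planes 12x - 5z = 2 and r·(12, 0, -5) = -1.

3/13

With common normal n = (12, 0, -5) (|n| = 13), the distance is |2 − (-1)|/|n| = 3/13.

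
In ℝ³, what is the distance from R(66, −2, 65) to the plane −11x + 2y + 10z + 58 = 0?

Normal vector n = (−11, 2, 10), and n·(66, −2, 65) − (−58) = −22.
|n| = √(121 + 4 + 100) = 15, so the distance is |-22|/15 = 22/15.

22/15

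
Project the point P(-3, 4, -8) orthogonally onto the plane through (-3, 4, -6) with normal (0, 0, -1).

(-3, 4, -6)

The perpendicular from P has direction n = (0, 0, -1): r = (-3, 4, -8) + t(0, 0, -1).
Substitute into the plane: n·(P + tn) = 6 gives 8 + 1t = 6, so t = -2.
Foot = (-3, 4, -8) + (-2)·(0, 0, -1) = (-3, 4, -6).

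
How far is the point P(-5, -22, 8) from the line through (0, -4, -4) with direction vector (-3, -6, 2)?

2√13

Direction vector d = (-3, -6, 2).
AP = (-5, -18, 12); AP·d = 147, |AP|² = 493, |d|² = 49.
distance² = |AP|² − (AP·d)²/|d|² = 493 − 21609/49 = 52, so the distance is 2√13.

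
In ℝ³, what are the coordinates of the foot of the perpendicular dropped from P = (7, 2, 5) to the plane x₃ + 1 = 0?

The perpendicular from P has direction n = (0, 0, 1): r = (7, 2, 5) + t(0, 0, 1).
Substitute into the plane: n·(P + tn) = -1 gives 5 + 1t = -1, so t = -6.
Foot = (7, 2, 5) + (-6)·(0, 0, 1) = (7, 2, −1).

(7, 2, -1)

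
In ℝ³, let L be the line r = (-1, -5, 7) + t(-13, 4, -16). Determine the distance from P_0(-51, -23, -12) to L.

7√29

Direction vector d = (-13, 4, -16).
AP = (-50, -18, -19); AP·d = 882, |AP|² = 3185, |d|² = 441.
distance² = |AP|² − (AP·d)²/|d|² = 3185 − 777924/441 = 1421, so the distance is 7√29.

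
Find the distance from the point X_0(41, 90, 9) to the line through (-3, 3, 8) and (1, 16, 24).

A direction vector is d = (4, 13, 16).
AP = (44, 87, 1), and AP × d = (1379, -700, 224).
|AP × d|² = 2441817 and |d|² = 441, so the distance is √(2441817/441) = √5537 = 7√113.

7√113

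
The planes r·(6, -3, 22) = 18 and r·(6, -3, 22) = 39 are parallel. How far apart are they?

21/23

Both planes have normal n = (6, -3, 22), |n| = 23. Any point on the first plane is at distance |39 − 18|/|n| = 21/23 from the second.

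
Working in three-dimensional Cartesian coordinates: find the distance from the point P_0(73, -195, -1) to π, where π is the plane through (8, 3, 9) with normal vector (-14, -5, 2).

The plane has equation n·(r − (8, 3, 9)) = 0, i.e. n·r = -109.
n = (-14, -5, 2); n·P − (-109) = 60; |n| = 15; distance = 60/15 = 4.

4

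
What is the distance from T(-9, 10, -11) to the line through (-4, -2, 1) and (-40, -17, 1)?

√313

A direction vector is d = (-36, -15, 0).
AP = (-5, 12, -12), and AP × d = (-180, 432, 507).
|AP × d|² = 476073 and |d|² = 1521, so the distance is √(476073/1521) = √313.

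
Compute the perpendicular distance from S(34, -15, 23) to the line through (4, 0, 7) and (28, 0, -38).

√1381

A direction vector is d = (24, 0, -45).
AP = (30, -15, 16), and AP × d = (675, 1734, 360).
|AP × d|² = 3591981 and |d|² = 2601, so the distance is √(3591981/2601) = √1381.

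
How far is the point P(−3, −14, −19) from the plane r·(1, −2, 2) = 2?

5

Normal vector n = (1, −2, 2), and n·(−3, −14, −19) − 2 = −15.
|n| = √(1 + 4 + 4) = 3, so the distance is |-15|/3 = 5.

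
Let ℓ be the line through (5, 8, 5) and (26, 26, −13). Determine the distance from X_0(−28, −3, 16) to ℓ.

A direction vector is d = (21, 18, −18).
AP = (−33, −11, 11), and AP × d = (0, −363, −363).
|AP × d|² = 263538 and |d|² = 1089, so the distance is √(263538/1089) = √242 = 11√2.

11√2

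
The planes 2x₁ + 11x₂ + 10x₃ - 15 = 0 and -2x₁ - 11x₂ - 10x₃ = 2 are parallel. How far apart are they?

Divide the second equation by -1 to match normals: 2x₁ + 11x₂ + 10x₃ = -2.
Both planes have normal n = (2, 11, 10), |n| = 15. Any point on the first plane is at distance |(-2) − 15|/|n| = 17/15 from the second.

17/15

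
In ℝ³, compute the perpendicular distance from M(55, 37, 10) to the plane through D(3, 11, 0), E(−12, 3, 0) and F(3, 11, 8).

DE = (−15, −8, 0) and DF = (0, 0, 8), so a normal is n = DE × DF = (−64, 120, 0).
Then n·(55, 37, 10) − 1128 = −208.
|n| = √(4096 + 14400 + 0) = 136, so the distance is |-208|/136 = 26/17.

26/17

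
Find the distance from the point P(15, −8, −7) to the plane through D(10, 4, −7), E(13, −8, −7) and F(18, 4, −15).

8/√33

DE = (3, −12, 0) and DF = (8, 0, −8), so a normal is n = DE × DF = (96, 24, 96).
d = |96·15 + 24·(-8) + 96·(-7) − 384| / √(9216 + 576 + 9216) = |192| / (24√33) = 8√33/33.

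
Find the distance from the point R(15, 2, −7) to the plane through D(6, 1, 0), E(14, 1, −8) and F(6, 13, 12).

DE = (8, 0, −8) and DF = (0, 12, 12), so a normal is n = DE × DF = (96, −96, 96).
Then n·(15, 2, −7) − 480 = 96.
|n| = √(9216 + 9216 + 9216) = 96√3, so the distance is |96|/(96√3) = 1/√3.

√3/3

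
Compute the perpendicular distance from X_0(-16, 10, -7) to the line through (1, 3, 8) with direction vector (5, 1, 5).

2√26

Direction vector d = (5, 1, 5).
AP = (-17, 7, -15), and AP × d = (50, 10, -52).
|AP × d|² = 5304 and |d|² = 51, so the distance is √(5304/51) = √104 = 2√26.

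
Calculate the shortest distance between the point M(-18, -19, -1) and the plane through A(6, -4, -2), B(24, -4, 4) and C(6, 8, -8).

9/7

AB = (18, 0, 6) and AC = (0, 12, -6), so a normal is n = AB × AC = (-72, 108, 216).
Then n·(-18, -19, -1) - (-1296) = 324.
|n| = √(5184 + 11664 + 46656) = 252, so the distance is |324|/252 = 9/7.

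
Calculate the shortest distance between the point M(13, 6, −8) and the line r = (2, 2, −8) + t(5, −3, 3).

Direction vector d = (5, −3, 3).
AP = (11, 4, 0); AP·d = 43, |AP|² = 137, |d|² = 43.
distance² = |AP|² − (AP·d)²/|d|² = 137 − 1849/43 = 94, so the distance is √94.

√94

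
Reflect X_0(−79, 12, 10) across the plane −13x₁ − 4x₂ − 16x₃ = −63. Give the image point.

(-27, 28, 74)

With n = (−13, −4, −16), the signed offset is (n·X_0 − (-63))/|n|² = 882/441 = 2.
X_0' = X_0 − 2t·n = (−79, 12, 10) − 4·(−13, −4, −16) = (−27, 28, 74).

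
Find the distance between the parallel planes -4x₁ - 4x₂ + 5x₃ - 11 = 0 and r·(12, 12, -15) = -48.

Divide the second equation by -3 to match normals: -4x₁ - 4x₂ + 5x₃ = 16.
Both planes have normal n = (-4, -4, 5), |n| = √57. Any point on the first plane is at distance |16 − 11|/|n| = 5/√57 = 5√57/57 from the second.

5/√57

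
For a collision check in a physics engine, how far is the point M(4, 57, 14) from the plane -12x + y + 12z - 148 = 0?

29/17

Normal vector n = (-12, 1, 12), and n·(4, 57, 14) - 148 = 29.
|n| = √(144 + 1 + 144) = 17, so the distance is |29|/17 = 29/17.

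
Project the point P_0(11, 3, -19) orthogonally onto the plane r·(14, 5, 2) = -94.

The perpendicular from P_0 has direction n = (14, 5, 2): r = (11, 3, -19) + t(14, 5, 2).
Substitute into the plane: n·(P_0 + tn) = -94 gives 131 + 225t = -94, so t = -1.
Foot = (11, 3, -19) + (-1)·(14, 5, 2) = (-3, -2, -21).

(-3, -2, -21)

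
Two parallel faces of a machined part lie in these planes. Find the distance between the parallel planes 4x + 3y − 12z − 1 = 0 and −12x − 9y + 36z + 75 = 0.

Divide the second equation by -3 to match normals: 4x + 3y − 12z = 25.
Both planes have normal n = (4, 3, −12), |n| = 13. Any point on the first plane is at distance |25 − 1|/|n| = 24/13 from the second.

24/13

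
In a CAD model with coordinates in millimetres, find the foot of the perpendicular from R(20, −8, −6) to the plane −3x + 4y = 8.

The perpendicular from R has direction n = (−3, 4, 0): r = (20, −8, −6) + λ(−3, 4, 0).
Substitute into the plane: n·(R + λn) = 8 gives -92 + 25λ = 8, so λ = 4.
Foot = (20, −8, −6) + 4·(−3, 4, 0) = (8, 8, −6).

(8, 8, -6)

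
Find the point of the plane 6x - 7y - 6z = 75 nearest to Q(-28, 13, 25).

(-4, -15, 1)

The perpendicular from Q has direction n = (6, -7, -6): r = (-28, 13, 25) + t(6, -7, -6).
Substitute into the plane: n·(Q + tn) = 75 gives -409 + 121t = 75, so t = 4.
Foot = (-28, 13, 25) + 4·(6, -7, -6) = (-4, -15, 1).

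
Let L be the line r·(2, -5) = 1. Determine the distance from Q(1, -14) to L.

The normal to the line is n = (2, -5) with |n| = √29.
|n·Q − 1| = |72 − 1| = 71, so the distance is 71/√29.

71/√29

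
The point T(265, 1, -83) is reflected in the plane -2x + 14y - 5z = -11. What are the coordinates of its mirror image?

n = (-2, 14, -5), |n|² = 225, n·T − (-11) = -90, so t = -90/225 = -2/5.
Foot F = T − (-2/5)·n = (1321/5, 33/5, -85); the reflection is 2F − T = (1317/5, 61/5, -87).

(1317/5, 61/5, -87)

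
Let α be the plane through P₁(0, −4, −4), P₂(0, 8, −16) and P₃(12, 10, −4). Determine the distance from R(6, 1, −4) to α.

12/11

P₁P₂ = (0, 12, −12) and P₁P₃ = (12, 14, 0), so a normal is n = P₁P₂ × P₁P₃ = (168, −144, −144).
Then n·(6, 1, −4) − 1152 = 288.
|n| = √(28224 + 20736 + 20736) = 264, so the distance is |288|/264 = 12/11.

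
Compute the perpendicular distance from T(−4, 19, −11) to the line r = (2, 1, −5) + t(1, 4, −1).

6√3

Direction vector d = (1, 4, −1).
AP = (−6, 18, −6); AP·d = 72, |AP|² = 396, |d|² = 18.
distance² = |AP|² − (AP·d)²/|d|² = 396 − 5184/18 = 108, so the distance is 6√3.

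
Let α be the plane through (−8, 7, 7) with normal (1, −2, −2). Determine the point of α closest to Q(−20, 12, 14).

(-16, 4, 6)

The perpendicular from Q has direction n = (1, −2, −2): r = (−20, 12, 14) + λ(1, −2, −2).
Substitute into the plane: n·(Q + λn) = -36 gives -72 + 9λ = -36, so λ = 4.
Foot = (−20, 12, 14) + 4·(1, −2, −2) = (−16, 4, 6).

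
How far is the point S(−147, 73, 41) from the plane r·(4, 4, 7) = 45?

Normal vector n = (4, 4, 7), and n·(−147, 73, 41) − 45 = −54.
|n| = √(16 + 16 + 49) = 9, so the distance is |-54|/9 = 6.

6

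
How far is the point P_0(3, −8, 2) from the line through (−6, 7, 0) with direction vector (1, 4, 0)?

Direction vector d = (1, 4, 0).
AP = (9, −15, 2); AP·d = -51, |AP|² = 310, |d|² = 17.
distance² = |AP|² − (AP·d)²/|d|² = 310 − 2601/17 = 157, so the distance is √157.

√157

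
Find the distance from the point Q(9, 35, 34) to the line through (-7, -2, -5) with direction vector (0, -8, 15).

Direction vector d = (0, -8, 15).
AP = (16, 37, 39); AP·d = 289, |AP|² = 3146, |d|² = 289.
distance² = |AP|² − (AP·d)²/|d|² = 3146 − 83521/289 = 2857, so the distance is √2857.

√2857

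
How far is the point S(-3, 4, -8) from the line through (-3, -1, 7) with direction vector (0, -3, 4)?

Direction vector d = (0, -3, 4).
AP = (0, 5, -15), and AP × d = (-25, 0, 0).
|AP × d|² = 625 and |d|² = 25, so the distance is √(625/25) = √25 = 5.

5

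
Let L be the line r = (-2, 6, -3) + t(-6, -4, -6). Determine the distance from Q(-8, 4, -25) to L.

Direction vector d = (-6, -4, -6).
AP = (-6, -2, -22); AP·d = 176, |AP|² = 524, |d|² = 88.
distance² = |AP|² − (AP·d)²/|d|² = 524 − 30976/88 = 172, so the distance is 2√43.

2√43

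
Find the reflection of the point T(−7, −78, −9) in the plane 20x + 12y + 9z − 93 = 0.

With n = (20, 12, 9), the signed offset is (n·T − 93)/|n|² = -1250/625 = -2.
T' = T − 2t·n = (−7, −78, −9) − (-4)·(20, 12, 9) = (73, −30, 27).

(73, -30, 27)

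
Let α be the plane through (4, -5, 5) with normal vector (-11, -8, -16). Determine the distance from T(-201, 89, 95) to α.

3

The plane has equation n·(r − (4, -5, 5)) = 0, i.e. n·r = -84.
Then n·(-201, 89, 95) - (-84) = 63.
|n| = √(121 + 64 + 256) = 21, so the distance is |63|/21 = 3.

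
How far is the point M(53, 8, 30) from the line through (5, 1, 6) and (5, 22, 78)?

A direction vector is d = (0, 21, 72).
AP = (48, 7, 24); AP·d = 1875, |AP|² = 2929, |d|² = 5625.
distance² = |AP|² − (AP·d)²/|d|² = 2929 − 3515625/5625 = 2304, so the distance is 48.

48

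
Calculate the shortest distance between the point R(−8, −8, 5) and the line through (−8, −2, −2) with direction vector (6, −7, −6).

Direction vector d = (6, −7, −6).
AP = (0, −6, 7), and AP × d = (85, 42, 36).
|AP × d|² = 10285 and |d|² = 121, so the distance is √(10285/121) = √85.

√85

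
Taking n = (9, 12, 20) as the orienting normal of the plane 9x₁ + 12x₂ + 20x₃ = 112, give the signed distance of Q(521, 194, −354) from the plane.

-7

n·Q − 112 = -175.
|n| = 25, so the signed distance is -175/25 = -7.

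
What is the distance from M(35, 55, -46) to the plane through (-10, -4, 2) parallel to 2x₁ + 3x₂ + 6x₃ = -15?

3

Parallel planes share the normal n = (2, 3, 6); since (-10, -4, 2) lies on the plane, its equation is 2x₁ + 3x₂ + 6x₃ = -20.
Then n·(35, 55, -46) - (-20) = -21.
|n| = √(4 + 9 + 36) = 7, so the distance is |-21|/7 = 3.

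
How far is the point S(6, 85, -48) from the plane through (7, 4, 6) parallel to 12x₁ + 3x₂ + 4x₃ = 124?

15/13

Parallel planes share the normal n = (12, 3, 4); since (7, 4, 6) lies on the plane, its equation is 12x₁ + 3x₂ + 4x₃ = 120.
n = (12, 3, 4); n·P − 120 = 15; |n| = 13; distance = 15/13.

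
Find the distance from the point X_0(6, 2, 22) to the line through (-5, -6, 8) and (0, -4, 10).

2√21

A direction vector is d = (5, 2, 2).
AP = (11, 8, 14); AP·d = 99, |AP|² = 381, |d|² = 33.
distance² = |AP|² − (AP·d)²/|d|² = 381 − 9801/33 = 84, so the distance is 2√21.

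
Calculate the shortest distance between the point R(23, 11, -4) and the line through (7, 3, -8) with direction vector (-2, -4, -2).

2√30

Direction vector d = (-2, -4, -2).
AP = (16, 8, 4), and AP × d = (0, 24, -48).
|AP × d|² = 2880 and |d|² = 24, so the distance is √(2880/24) = √120 = 2√30.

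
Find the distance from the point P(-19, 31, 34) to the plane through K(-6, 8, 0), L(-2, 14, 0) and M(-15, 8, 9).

KL = (4, 6, 0) and KM = (-9, 0, 9), so a normal is n = KL × KM = (54, -36, 54).
Then n·(-19, 31, 34) - (-612) = 306.
|n| = √(2916 + 1296 + 2916) = 18√22, so the distance is |306|/(18√22) = 17√22/22.

17/√22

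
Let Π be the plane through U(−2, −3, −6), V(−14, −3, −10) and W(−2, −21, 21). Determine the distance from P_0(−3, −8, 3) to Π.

1

UV = (−12, 0, −4) and UW = (0, −18, 27), so a normal is n = UV × UW = (−72, 324, 216).
n = (−72, 324, 216); n·P − (-2124) = 396; |n| = 396; distance = 396/396 = 1.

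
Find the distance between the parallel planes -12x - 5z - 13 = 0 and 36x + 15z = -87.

Divide the second equation by -3 to match normals: -12x - 5z = 29.
With common normal n = (-12, 0, -5) (|n| = 13), the distance is |13 − 29|/|n| = 16/13.

16/13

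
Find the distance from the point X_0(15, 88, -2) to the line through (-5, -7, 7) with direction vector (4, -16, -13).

Direction vector d = (4, -16, -13).
AP = (20, 95, -9), and AP × d = (-1379, 224, -700).
|AP × d|² = 2441817 and |d|² = 441, so the distance is √(2441817/441) = √5537 = 7√113.

7√113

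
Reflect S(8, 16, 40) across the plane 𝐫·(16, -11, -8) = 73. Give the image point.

(40, -6, 24)

With n = (16, -11, -8), the signed offset is (n·S − 73)/|n|² = -441/441 = -1.
S' = S − 2t·n = (8, 16, 40) − (-2)·(16, -11, -8) = (40, -6, 24).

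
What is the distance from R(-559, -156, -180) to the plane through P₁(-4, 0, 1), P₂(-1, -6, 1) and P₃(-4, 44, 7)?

P₁P₂ = (3, -6, 0) and P₁P₃ = (0, 44, 6), so a normal is n = P₁P₂ × P₁P₃ = (-36, -18, 132).
d = |(-36)·(-559) + (-18)·(-156) + 132·(-180) − 276| / √(1296 + 324 + 17424) = |-1104| / 138 = 8.

8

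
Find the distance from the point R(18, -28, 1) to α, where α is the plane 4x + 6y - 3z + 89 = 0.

10/√61

d = |4·18 + 6·(-28) + (-3)·1 − (-89)| / √(16 + 36 + 9) = |-10| / √61 = 10√61/61.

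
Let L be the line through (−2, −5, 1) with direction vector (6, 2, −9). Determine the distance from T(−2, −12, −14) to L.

3√17

Direction vector d = (6, 2, −9).
AP = (0, −7, −15); AP·d = 121, |AP|² = 274, |d|² = 121.
distance² = |AP|² − (AP·d)²/|d|² = 274 − 14641/121 = 153, so the distance is 3√17.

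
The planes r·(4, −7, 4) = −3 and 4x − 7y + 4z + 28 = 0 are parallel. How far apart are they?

25/9

With common normal n = (4, −7, 4) (|n| = 9), the distance is |(-3) − (-28)|/|n| = 25/9.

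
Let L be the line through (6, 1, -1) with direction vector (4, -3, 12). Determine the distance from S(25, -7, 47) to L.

5

Direction vector d = (4, -3, 12).
AP = (19, -8, 48); AP·d = 676, |AP|² = 2729, |d|² = 169.
distance² = |AP|² − (AP·d)²/|d|² = 2729 − 456976/169 = 25, so the distance is 5.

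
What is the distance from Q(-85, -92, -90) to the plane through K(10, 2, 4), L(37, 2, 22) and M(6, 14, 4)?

KL = (27, 0, 18) and KM = (-4, 12, 0), so a normal is n = KL × KM = (-216, -72, 324).
Then n·(-85, -92, -90) - (-1008) = -3168.
|n| = √(46656 + 5184 + 104976) = 396, so the distance is |-3168|/396 = 8.

8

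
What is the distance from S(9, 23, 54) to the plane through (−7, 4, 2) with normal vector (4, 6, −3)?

The plane has equation n·(r − (−7, 4, 2)) = 0, i.e. n·r = -10.
n = (4, 6, −3); n·P − (-10) = 22; |n| = √61; distance = 22/√61 = 22√61/61.

22/√61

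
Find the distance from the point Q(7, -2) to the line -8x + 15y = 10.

d = |(-8)·7 + 15·(-2) − 10| / √(64 + 225) = |-96|/17 = 96/17.

96/17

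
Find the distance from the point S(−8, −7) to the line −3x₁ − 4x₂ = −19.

71/5

d = |(-3)·(-8) + (-4)·(-7) − (-19)| / √(9 + 16) = |71|/5 = 71/5.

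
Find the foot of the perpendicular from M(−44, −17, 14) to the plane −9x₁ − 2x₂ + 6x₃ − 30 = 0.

n = (−9, −2, 6), |n|² = 121, and n·M − 30 = 484.
t = 484/121 = 4, so the foot is M − t·n = (−44, −17, 14) − 4·(−9, −2, 6) = (−8, −9, −10).

(-8, -9, -10)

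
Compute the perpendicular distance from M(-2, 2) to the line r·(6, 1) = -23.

The normal to the line is n = (6, 1) with |n| = √37.
|n·M − (-23)| = |-10 − (-23)| = 13, so the distance is 13/√37 = 13√37/37.

13√37/37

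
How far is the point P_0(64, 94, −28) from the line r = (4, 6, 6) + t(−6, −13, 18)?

Direction vector d = (−6, −13, 18).
AP = (60, 88, −34), and AP × d = (1142, −876, −252).
|AP × d|² = 2135044 and |d|² = 529, so the distance is √(2135044/529) = √4036 = 2√1009.

2√1009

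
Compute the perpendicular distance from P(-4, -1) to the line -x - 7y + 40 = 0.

d = |(-1)·(-4) + (-7)·(-1) − (-40)| / √(1 + 49) = |51|/(5√2) = 51√2/10.

51√2/10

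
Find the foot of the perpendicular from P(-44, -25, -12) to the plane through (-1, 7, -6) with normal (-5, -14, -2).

(-29, 17, -6)

The perpendicular from P has direction n = (-5, -14, -2): r = (-44, -25, -12) + μ(-5, -14, -2).
Substitute into the plane: n·(P + μn) = -81 gives 594 + 225μ = -81, so μ = -3.
Foot = (-44, -25, -12) + (-3)·(-5, -14, -2) = (-29, 17, -6).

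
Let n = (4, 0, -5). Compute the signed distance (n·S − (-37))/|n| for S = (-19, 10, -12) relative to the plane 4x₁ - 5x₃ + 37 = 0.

n·S − (-37) = 21.
|n| = √41, so the signed distance is 21√41/41.

21√41/41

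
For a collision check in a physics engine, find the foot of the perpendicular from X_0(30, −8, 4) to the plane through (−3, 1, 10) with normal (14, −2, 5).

The perpendicular from X_0 has direction n = (14, −2, 5): r = (30, −8, 4) + t(14, −2, 5).
Substitute into the plane: n·(X_0 + tn) = 6 gives 456 + 225t = 6, so t = -2.
Foot = (30, −8, 4) + (-2)·(14, −2, 5) = (2, −4, −6).

(2, -4, -6)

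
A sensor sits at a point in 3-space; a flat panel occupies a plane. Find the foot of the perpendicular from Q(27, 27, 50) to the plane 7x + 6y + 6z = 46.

The perpendicular from Q has direction n = (7, 6, 6): r = (27, 27, 50) + λ(7, 6, 6).
Substitute into the plane: n·(Q + λn) = 46 gives 651 + 121λ = 46, so λ = -5.
Foot = (27, 27, 50) + (-5)·(7, 6, 6) = (−8, −3, 20).

(-8, -3, 20)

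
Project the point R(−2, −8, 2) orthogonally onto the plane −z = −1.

(-2, -8, 1)

n = (0, 0, −1), |n|² = 1, and n·R − (-1) = -1.
t = -1/1 = -1, so the foot is R − t·n = (−2, −8, 2) − (-1)·(0, 0, −1) = (−2, −8, 1).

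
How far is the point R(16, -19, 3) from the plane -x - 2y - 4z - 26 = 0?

16/√21

Normal vector n = (-1, -2, -4), and n·(16, -19, 3) - 26 = -16.
|n| = √(1 + 4 + 16) = √21, so the distance is |-16|/√21 = 16/√21.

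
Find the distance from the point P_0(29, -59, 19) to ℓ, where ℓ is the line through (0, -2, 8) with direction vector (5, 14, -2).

√2186

Direction vector d = (5, 14, -2).
AP = (29, -57, 11); AP·d = -675, |AP|² = 4211, |d|² = 225.
distance² = |AP|² − (AP·d)²/|d|² = 4211 − 455625/225 = 2186, so the distance is √2186.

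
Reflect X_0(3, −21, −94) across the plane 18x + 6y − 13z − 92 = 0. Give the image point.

With n = (18, 6, −13), the signed offset is (n·X_0 − 92)/|n|² = 1058/529 = 2.
X_0' = X_0 − 2t·n = (3, −21, −94) − 4·(18, 6, −13) = (−69, −45, −42).

(-69, -45, -42)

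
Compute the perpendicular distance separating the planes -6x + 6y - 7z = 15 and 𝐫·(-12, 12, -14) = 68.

19/11

Divide the second equation by 2 to match normals: -6x + 6y - 7z = 34.
Both planes have normal n = (-6, 6, -7), |n| = 11. Any point on the first plane is at distance |34 − 15|/|n| = 19/11 from the second.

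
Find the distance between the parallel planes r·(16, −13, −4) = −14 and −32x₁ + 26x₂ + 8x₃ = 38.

Divide the second equation by -2 to match normals: 16x₁ − 13x₂ − 4x₃ = -19.
With common normal n = (16, −13, −4) (|n| = 21), the distance is |(-14) − (-19)|/|n| = 5/21.

5/21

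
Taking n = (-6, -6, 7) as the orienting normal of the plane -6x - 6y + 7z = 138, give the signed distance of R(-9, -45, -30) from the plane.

n·R − 138 = -24.
|n| = 11, so the signed distance is -24/11.

-24/11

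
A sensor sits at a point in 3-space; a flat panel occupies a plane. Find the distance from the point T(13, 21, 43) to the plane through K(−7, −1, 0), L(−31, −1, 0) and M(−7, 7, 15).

14/17

KL = (−24, 0, 0) and KM = (0, 8, 15), so a normal is n = KL × KM = (0, 360, −192).
n = (0, 360, −192); n·P − (-360) = -336; |n| = 408; distance = 336/408 = 14/17.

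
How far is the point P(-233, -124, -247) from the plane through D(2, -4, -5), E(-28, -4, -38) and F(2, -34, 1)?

DE = (-30, 0, -33) and DF = (0, -30, 6), so a normal is n = DE × DF = (-990, 180, 900).
Then n·(-233, -124, -247) - (-7200) = -6750.
|n| = √(980100 + 32400 + 810000) = 1350, so the distance is |-6750|/1350 = 5.

5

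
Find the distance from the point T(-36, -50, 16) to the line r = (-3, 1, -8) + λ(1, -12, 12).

Direction vector d = (1, -12, 12).
AP = (-33, -51, 24), and AP × d = (-324, 420, 447).
|AP × d|² = 481185 and |d|² = 289, so the distance is √(481185/289) = √1665 = 3√185.

3√185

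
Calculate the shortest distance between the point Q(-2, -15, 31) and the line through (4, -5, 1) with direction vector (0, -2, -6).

Direction vector d = (0, -2, -6).
AP = (-6, -10, 30); AP·d = -160, |AP|² = 1036, |d|² = 40.
distance² = |AP|² − (AP·d)²/|d|² = 1036 − 25600/40 = 396, so the distance is 6√11.

6√11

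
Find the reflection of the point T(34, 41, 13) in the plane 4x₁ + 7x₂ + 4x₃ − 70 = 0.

(-6, -29, -27)

n = (4, 7, 4), |n|² = 81, n·T − 70 = 405, so t = 405/81 = 5.
Foot F = T − 5·n = (14, 6, −7); the reflection is 2F − T = (−6, −29, −27).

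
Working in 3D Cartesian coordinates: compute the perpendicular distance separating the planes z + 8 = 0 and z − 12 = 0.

20

With common normal n = (0, 0, 1) (|n| = 1), the distance is |(-8) − 12|/|n| = 20/1 = 20.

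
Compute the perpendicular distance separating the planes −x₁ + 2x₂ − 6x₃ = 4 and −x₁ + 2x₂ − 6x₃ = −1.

5/√41

With common normal n = (−1, 2, −6) (|n| = √41), the distance is |4 − (-1)|/|n| = 5/√41.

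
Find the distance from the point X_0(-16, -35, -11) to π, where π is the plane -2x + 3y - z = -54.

8/√14

d = |(-2)·(-16) + 3·(-35) + (-1)·(-11) − (-54)| / √(4 + 9 + 1) = |-8| / √14 = 4√14/7.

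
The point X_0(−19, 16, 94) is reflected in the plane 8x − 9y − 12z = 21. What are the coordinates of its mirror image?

(61, -74, -26)

n = (8, −9, −12), |n|² = 289, n·X_0 − 21 = -1445, so t = -1445/289 = -5.
Foot F = X_0 − (-5)·n = (21, −29, 34); the reflection is 2F − X_0 = (61, −74, −26).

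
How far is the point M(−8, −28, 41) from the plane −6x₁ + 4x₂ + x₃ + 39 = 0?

Normal vector n = (−6, 4, 1), and n·(−8, −28, 41) − (−39) = 16.
|n| = √(36 + 16 + 1) = √53, so the distance is |16|/√53 = 16√53/53.

16/√53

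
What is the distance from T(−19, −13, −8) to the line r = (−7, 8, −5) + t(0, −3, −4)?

3√41

Direction vector d = (0, −3, −4).
AP = (−12, −21, −3), and AP × d = (75, −48, 36).
|AP × d|² = 9225 and |d|² = 25, so the distance is √(9225/25) = √369 = 3√41.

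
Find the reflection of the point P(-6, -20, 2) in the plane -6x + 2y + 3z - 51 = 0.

n = (-6, 2, 3), |n|² = 49, n·P − 51 = -49, so t = -49/49 = -1.
Foot F = P − (-1)·n = (-12, -18, 5); the reflection is 2F − P = (-18, -16, 8).

(-18, -16, 8)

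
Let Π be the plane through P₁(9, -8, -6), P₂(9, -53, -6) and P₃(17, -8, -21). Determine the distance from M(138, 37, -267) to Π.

P₁P₂ = (0, -45, 0) and P₁P₃ = (8, 0, -15), so a normal is n = P₁P₂ × P₁P₃ = (675, 0, 360).
d = |675·138 + 360·(-267) − 3915| / √(455625 + 0 + 129600) = |-6885| / 765 = 9.

9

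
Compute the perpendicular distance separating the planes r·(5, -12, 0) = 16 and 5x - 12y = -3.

Both planes have normal n = (5, -12, 0), |n| = 13. Any point on the first plane is at distance |(-3) − 16|/|n| = 19/13 from the second.

19/13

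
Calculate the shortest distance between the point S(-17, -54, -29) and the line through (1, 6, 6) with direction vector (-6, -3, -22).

3√337

Direction vector d = (-6, -3, -22).
AP = (-18, -60, -35); AP·d = 1058, |AP|² = 5149, |d|² = 529.
distance² = |AP|² − (AP·d)²/|d|² = 5149 − 1119364/529 = 3033, so the distance is 3√337.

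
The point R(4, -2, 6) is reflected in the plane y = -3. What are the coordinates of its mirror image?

With n = (0, 1, 0), the signed offset is (n·R − (-3))/|n|² = 1/1 = 1.
R' = R − 2t·n = (4, -2, 6) − 2·(0, 1, 0) = (4, -4, 6).

(4, -4, 6)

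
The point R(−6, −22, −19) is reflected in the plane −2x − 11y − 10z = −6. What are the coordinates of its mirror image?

With n = (−2, −11, −10), the signed offset is (n·R − (-6))/|n|² = 450/225 = 2.
R' = R − 2t·n = (−6, −22, −19) − 4·(−2, −11, −10) = (2, 22, 21).

(2, 22, 21)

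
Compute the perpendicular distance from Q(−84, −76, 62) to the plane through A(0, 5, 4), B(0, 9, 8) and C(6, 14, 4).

AB = (0, 4, 4) and AC = (6, 9, 0), so a normal is n = AB × AC = (−36, 24, −24).
Then n·(−84, −76, 62) − 24 = −312.
|n| = √(1296 + 576 + 576) = 12√17, so the distance is |-312|/(12√17) = 26√17/17.

26/√17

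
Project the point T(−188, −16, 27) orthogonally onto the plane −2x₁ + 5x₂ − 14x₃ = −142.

The perpendicular from T has direction n = (−2, 5, −14): r = (−188, −16, 27) + μ(−2, 5, −14).
Substitute into the plane: n·(T + μn) = -142 gives -82 + 225μ = -142, so μ = -4/15.
Foot = (−188, −16, 27) + (-4/15)·(−2, 5, −14) = (−2812/15, −52/3, 461/15).

(-2812/15, -52/3, 461/15)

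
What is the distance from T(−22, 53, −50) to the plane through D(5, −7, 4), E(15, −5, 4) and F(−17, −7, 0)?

4

DE = (10, 2, 0) and DF = (−22, 0, −4), so a normal is n = DE × DF = (−8, 40, 44).
Then n·(−22, 53, −50) − (−144) = 240.
|n| = √(64 + 1600 + 1936) = 60, so the distance is |240|/60 = 4.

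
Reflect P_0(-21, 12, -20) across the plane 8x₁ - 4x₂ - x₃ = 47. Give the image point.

With n = (8, -4, -1), the signed offset is (n·P_0 − 47)/|n|² = -243/81 = -3.
P_0' = P_0 − 2t·n = (-21, 12, -20) − (-6)·(8, -4, -1) = (27, -12, -26).

(27, -12, -26)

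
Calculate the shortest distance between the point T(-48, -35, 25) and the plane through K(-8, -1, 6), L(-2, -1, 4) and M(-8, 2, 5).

17√11/11

KL = (6, 0, -2) and KM = (0, 3, -1), so a normal is n = KL × KM = (6, 6, 18).
d = |6·(-48) + 6·(-35) + 18·25 − 54| / √(36 + 36 + 324) = |-102| / (6√11) = 17√11/11.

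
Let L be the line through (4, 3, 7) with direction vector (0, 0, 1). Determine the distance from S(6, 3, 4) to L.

Direction vector d = (0, 0, 1).
AP = (2, 0, -3); AP·d = -3, |AP|² = 13, |d|² = 1.
distance² = |AP|² − (AP·d)²/|d|² = 13 − 9/1 = 4, so the distance is 2.

2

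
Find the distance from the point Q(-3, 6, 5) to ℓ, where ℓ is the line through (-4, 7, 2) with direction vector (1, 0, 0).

√10

Direction vector d = (1, 0, 0).
AP = (1, -1, 3), and AP × d = (0, 3, 1).
|AP × d|² = 10 and |d|² = 1, so the distance is √10.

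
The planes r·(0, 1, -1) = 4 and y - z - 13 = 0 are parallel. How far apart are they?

9/√2

Both planes have normal n = (0, 1, -1), |n| = √2. Any point on the first plane is at distance |13 − 4|/|n| = 9/√2 from the second.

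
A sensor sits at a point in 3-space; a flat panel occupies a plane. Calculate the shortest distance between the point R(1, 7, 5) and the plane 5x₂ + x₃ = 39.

d = |5·7 + 1·5 − 39| / √(0 + 25 + 1) = |1| / √26 = 1/√26.

1/√26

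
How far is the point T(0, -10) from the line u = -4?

4

The normal to the line is n = (1, 0) with |n| = 1.
|n·T − (-4)| = |0 − (-4)| = 4, so the distance is 4/1 = 4.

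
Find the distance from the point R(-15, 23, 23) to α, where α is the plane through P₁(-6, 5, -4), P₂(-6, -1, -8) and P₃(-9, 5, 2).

9/7

P₁P₂ = (0, -6, -4) and P₁P₃ = (-3, 0, 6), so a normal is n = P₁P₂ × P₁P₃ = (-36, 12, -18).
n = (-36, 12, -18); n·P − 348 = 54; |n| = 42; distance = 54/42 = 9/7.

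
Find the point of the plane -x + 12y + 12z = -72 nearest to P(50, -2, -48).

n = (-1, 12, 12), |n|² = 289, and n·P − (-72) = -578.
t = -578/289 = -2, so the foot is P − t·n = (50, -2, -48) − (-2)·(-1, 12, 12) = (48, 22, -24).

(48, 22, -24)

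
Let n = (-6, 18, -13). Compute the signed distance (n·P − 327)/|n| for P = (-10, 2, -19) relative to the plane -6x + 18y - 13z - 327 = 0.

n·P − 327 = 16.
|n| = 23, so the signed distance is 16/23.

16/23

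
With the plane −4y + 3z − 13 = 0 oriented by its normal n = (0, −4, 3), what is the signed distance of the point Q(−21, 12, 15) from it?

n·Q − 13 = -16.
|n| = 5, so the signed distance is -16/5.

-16/5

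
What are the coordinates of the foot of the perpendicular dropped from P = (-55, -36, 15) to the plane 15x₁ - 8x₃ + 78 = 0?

(-10, -36, -9)

n = (15, 0, -8), |n|² = 289, and n·P − (-78) = -867.
t = -867/289 = -3, so the foot is P − t·n = (-55, -36, 15) − (-3)·(15, 0, -8) = (-10, -36, -9).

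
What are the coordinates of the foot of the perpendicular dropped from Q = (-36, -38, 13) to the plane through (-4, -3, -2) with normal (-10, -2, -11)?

(-26, -36, 24)

The perpendicular from Q has direction n = (-10, -2, -11): r = (-36, -38, 13) + μ(-10, -2, -11).
Substitute into the plane: n·(Q + μn) = 68 gives 293 + 225μ = 68, so μ = -1.
Foot = (-36, -38, 13) + (-1)·(-10, -2, -11) = (-26, -36, 24).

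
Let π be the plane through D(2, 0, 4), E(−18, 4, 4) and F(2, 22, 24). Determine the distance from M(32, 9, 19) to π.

DE = (−20, 4, 0) and DF = (0, 22, 20), so a normal is n = DE × DF = (80, 400, −440).
d = |80·32 + 400·9 + (-440)·19 − (-1600)| / √(6400 + 160000 + 193600) = |-600| / 600 = 1.

1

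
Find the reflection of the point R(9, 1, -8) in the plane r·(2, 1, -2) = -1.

(-7, -7, 8)

With n = (2, 1, -2), the signed offset is (n·R − (-1))/|n|² = 36/9 = 4.
R' = R − 2t·n = (9, 1, -8) − 8·(2, 1, -2) = (-7, -7, 8).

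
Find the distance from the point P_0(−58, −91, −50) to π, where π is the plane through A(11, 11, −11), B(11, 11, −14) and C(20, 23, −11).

AB = (0, 0, −3) and AC = (9, 12, 0), so a normal is n = AB × AC = (36, −27, 0).
n = (36, −27, 0); n·P − 99 = 270; |n| = 45; distance = 270/45 = 6.

6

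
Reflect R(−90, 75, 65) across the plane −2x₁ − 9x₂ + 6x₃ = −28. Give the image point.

(-1018/11, 699/11, 799/11)

n = (−2, −9, 6), |n|² = 121, n·R − (-28) = -77, so t = -77/121 = -7/11.
Foot F = R − (-7/11)·n = (−1004/11, 762/11, 757/11); the reflection is 2F − R = (−1018/11, 699/11, 799/11).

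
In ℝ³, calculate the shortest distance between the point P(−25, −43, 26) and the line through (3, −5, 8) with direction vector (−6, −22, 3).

Direction vector d = (−6, −22, 3).
AP = (−28, −38, 18); AP·d = 1058, |AP|² = 2552, |d|² = 529.
distance² = |AP|² − (AP·d)²/|d|² = 2552 − 1119364/529 = 436, so the distance is 2√109.

2√109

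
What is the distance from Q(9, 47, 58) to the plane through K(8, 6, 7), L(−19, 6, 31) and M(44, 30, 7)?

KL = (−27, 0, 24) and KM = (36, 24, 0), so a normal is n = KL × KM = (−576, 864, −648).
Then n·(9, 47, 58) − (−3960) = 1800.
|n| = √(331776 + 746496 + 419904) = 1224, so the distance is |1800|/1224 = 25/17.

25/17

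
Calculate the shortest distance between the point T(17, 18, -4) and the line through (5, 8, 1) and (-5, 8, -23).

A direction vector is d = (-10, 0, -24).
AP = (12, 10, -5); AP·d = 0, |AP|² = 269, |d|² = 676.
distance² = |AP|² − (AP·d)²/|d|² = 269 − 0/676 = 269, so the distance is √269.

√269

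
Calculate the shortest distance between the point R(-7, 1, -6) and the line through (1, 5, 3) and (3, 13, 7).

√77

A direction vector is d = (2, 8, 4).
AP = (-8, -4, -9), and AP × d = (56, 14, -56).
|AP × d|² = 6468 and |d|² = 84, so the distance is √(6468/84) = √77.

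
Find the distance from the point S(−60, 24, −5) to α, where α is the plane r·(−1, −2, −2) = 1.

Normal vector n = (−1, −2, −2), and n·(−60, 24, −5) − 1 = 21.
|n| = √(1 + 4 + 4) = 3, so the distance is |21|/3 = 7.

7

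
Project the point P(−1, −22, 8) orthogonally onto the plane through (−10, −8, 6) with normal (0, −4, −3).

The perpendicular from P has direction n = (0, −4, −3): r = (−1, −22, 8) + λ(0, −4, −3).
Substitute into the plane: n·(P + λn) = 14 gives 64 + 25λ = 14, so λ = -2.
Foot = (−1, −22, 8) + (-2)·(0, −4, −3) = (−1, −14, 14).

(-1, -14, 14)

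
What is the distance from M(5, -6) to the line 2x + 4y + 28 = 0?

d = |2·5 + 4·(-6) − (-28)| / √(4 + 16) = |14|/(2√5) = 7/√5.

7√5/5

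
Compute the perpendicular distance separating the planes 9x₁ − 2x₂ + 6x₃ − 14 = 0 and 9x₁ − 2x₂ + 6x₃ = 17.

3/11

Both planes have normal n = (9, −2, 6), |n| = 11. Any point on the first plane is at distance |17 − 14|/|n| = 3/11 from the second.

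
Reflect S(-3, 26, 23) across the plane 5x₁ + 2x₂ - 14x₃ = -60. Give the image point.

With n = (5, 2, -14), the signed offset is (n·S − (-60))/|n|² = -225/225 = -1.
S' = S − 2t·n = (-3, 26, 23) − (-2)·(5, 2, -14) = (7, 30, -5).

(7, 30, -5)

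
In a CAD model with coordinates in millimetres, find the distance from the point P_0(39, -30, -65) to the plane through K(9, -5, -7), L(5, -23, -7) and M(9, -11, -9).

KL = (-4, -18, 0) and KM = (0, -6, -2), so a normal is n = KL × KM = (36, -8, 24).
n = (36, -8, 24); n·P − 196 = -112; |n| = 44; distance = 112/44 = 28/11.

28/11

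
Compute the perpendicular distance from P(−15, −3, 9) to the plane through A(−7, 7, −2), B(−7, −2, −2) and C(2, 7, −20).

√5

AB = (0, −9, 0) and AC = (9, 0, −18), so a normal is n = AB × AC = (162, 0, 81).
Then n·(−15, −3, 9) − (−1296) = −405.
|n| = √(26244 + 0 + 6561) = 81√5, so the distance is |-405|/(81√5) = √5.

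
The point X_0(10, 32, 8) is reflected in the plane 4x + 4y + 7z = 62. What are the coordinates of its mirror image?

(-6, 16, -20)

n = (4, 4, 7), |n|² = 81, n·X_0 − 62 = 162, so t = 162/81 = 2.
Foot F = X_0 − 2·n = (2, 24, −6); the reflection is 2F − X_0 = (−6, 16, −20).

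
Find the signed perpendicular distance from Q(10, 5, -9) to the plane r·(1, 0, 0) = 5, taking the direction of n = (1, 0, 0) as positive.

5

n·Q − 5 = 5.
|n| = 1, so the signed distance is 5/1 = 5.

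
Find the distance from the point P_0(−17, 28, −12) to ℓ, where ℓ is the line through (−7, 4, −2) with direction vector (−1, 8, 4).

Direction vector d = (−1, 8, 4).
AP = (−10, 24, −10), and AP × d = (176, 50, −56).
|AP × d|² = 36612 and |d|² = 81, so the distance is √(36612/81) = √452 = 2√113.

2√113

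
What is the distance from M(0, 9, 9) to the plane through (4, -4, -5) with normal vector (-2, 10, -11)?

16/15

The plane has equation n·(r − (4, -4, -5)) = 0, i.e. n·r = 7.
d = |(-2)·0 + 10·9 + (-11)·9 − 7| / √(4 + 100 + 121) = |-16| / 15 = 16/15.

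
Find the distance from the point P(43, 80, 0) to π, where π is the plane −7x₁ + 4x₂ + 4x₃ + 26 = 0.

5

d = |(-7)·43 + 4·80 + 4·0 − (-26)| / √(49 + 16 + 16) = |45| / 9 = 5.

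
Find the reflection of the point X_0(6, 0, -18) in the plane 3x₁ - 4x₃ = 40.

With n = (3, 0, -4), the signed offset is (n·X_0 − 40)/|n|² = 50/25 = 2.
X_0' = X_0 − 2t·n = (6, 0, -18) − 4·(3, 0, -4) = (-6, 0, -2).

(-6, 0, -2)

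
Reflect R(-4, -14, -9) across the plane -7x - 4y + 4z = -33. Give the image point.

(10, -6, -17)

With n = (-7, -4, 4), the signed offset is (n·R − (-33))/|n|² = 81/81 = 1.
R' = R − 2t·n = (-4, -14, -9) − 2·(-7, -4, 4) = (10, -6, -17).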